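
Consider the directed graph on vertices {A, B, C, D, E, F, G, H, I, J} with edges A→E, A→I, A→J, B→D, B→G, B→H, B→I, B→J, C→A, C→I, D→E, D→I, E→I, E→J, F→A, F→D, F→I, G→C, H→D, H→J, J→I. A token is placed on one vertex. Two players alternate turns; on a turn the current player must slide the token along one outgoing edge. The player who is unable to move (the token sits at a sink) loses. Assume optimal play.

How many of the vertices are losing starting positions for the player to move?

Label each position W (a win for the player to move) or L (a loss). A position with no legal move is L; any other position is W exactly when some move reaches an L, and L when every move reaches a W.
Every edge goes from a vertex to one that appears earlier in the order I, J, E, A, D, C, G, H, F, B, so processing vertices in that order labels each vertex after all of its successors.
I: no outgoing edge → L
J: W (go to I, an L position)
E: W (go to I, an L position)
A: W (go to I, an L position)
D: W (go to I, an L position)
C: W (go to I, an L position)
G: L (sole option C(W) is W)
H: L (options D(W), J(W) are all W)
F: W (go to I, an L position)
B: W (go to H, an L position)
The L vertices are G, H, I; that is 3 in all.

3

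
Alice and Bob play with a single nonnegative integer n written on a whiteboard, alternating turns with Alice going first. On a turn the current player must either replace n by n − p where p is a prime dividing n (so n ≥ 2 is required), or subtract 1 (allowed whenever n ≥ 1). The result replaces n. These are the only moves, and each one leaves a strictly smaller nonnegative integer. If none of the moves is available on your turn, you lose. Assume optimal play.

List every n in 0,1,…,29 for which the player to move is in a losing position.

Compute win/loss labels from the base case upward. A position with no move is L. Any other position is W if it can reach an L in one move, else L.
n=0: no move → L
n=1: W (go to 0, an L position)
n=2: W (go to 0, an L position)
n=3: W (go to 0, an L position)
n=4: L (options 2(W), 3(W) are all W)
n=5: W (go to 0, an L position)
n=6: W (go to 4, an L position)
n=7: W (go to 0, an L position)
n=8: L (options 6(W), 7(W) are all W)
n=9: W (go to 8, an L position)
n=10: W (go to 8, an L position)
n=11: W (go to 0, an L position)
n=12: L (options 9(W), 10(W), 11(W) are all W)
n=13: W (go to 0, an L position)
n=14: W (go to 12, an L position)
n=15: W (go to 12, an L position)
n=16: L (options 14(W), 15(W) are all W)
n=17: W (go to 0, an L position)
n=18: W (go to 16, an L position)
n=19: W (go to 0, an L position)
n=20: L (options 15(W), 18(W), 19(W) are all W)
n=21: W (go to 20, an L position)
n=22: W (go to 20, an L position)
n=23: W (go to 0, an L position)
n=24: L (options 21(W), 22(W), 23(W) are all W)
n=25: W (go to 20, an L position)
n=26: W (go to 24, an L position)
n=27: W (go to 24, an L position)
n=28: L (options 21(W), 26(W), 27(W) are all W)
n=29: W (go to 0, an L position)
The losing starting values of n are exactly the entries labelled L in this table (8 of them).

0, 4, 8, 12, 16, 20, 24, 28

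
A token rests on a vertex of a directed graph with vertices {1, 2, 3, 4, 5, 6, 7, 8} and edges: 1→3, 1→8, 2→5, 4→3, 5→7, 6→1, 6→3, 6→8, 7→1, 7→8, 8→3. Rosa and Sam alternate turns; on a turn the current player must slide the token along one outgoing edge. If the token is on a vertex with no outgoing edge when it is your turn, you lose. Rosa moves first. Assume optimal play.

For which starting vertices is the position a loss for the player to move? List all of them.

Compute win/loss labels from the base case upward. A position with no move is L. Any other position is W if it can reach an L in one move, else L.
Every edge goes from a vertex to one that appears earlier in the order 3, 8, 1, 6, 7, 5, 2, 4, so processing vertices in that order labels each vertex after all of its successors.
3: no outgoing edge → L
8: can move to 3, which is L ⇒ W
1: can move to 3, which is L ⇒ W
6: can move to 3, which is L ⇒ W
7: moves to 1(W), 8(W); every one is W ⇒ L
5: can move to 7, which is L ⇒ W
2: the only move is to 5(W), a W ⇒ L
4: can move to 3, which is L ⇒ W
Reading off the rows marked L gives the requested list; there are 3 such vertices.

2, 3, 7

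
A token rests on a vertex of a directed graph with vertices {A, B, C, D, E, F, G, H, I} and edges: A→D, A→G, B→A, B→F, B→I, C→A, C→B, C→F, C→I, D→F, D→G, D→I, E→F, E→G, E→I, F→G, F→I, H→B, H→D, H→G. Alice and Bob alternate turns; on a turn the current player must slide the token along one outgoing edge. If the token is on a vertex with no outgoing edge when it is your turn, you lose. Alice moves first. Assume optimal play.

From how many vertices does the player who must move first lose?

2

Use the standard recursion: the mover loses at a terminal position; elsewhere, the mover wins exactly when some move hands the opponent an L position.
Every edge goes from a vertex to one that appears earlier in the order I, G, F, D, A, B, H, C, E, so processing vertices in that order labels each vertex after all of its successors.
I: no outgoing edge → L
G: no outgoing edge → L
F: can move to G, which is L ⇒ W
D: can move to G, which is L ⇒ W
A: can move to G, which is L ⇒ W
B: can move to I, which is L ⇒ W
H: can move to G, which is L ⇒ W
C: can move to I, which is L ⇒ W
E: can move to G, which is L ⇒ W
The L vertices are G, I; that is 2 in all.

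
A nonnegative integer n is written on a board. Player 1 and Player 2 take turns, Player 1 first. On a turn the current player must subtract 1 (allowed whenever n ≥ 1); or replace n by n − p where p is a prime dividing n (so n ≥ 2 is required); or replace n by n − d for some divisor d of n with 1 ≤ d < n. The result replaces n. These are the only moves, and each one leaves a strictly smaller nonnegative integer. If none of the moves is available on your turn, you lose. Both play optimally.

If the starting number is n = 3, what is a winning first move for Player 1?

Move to 0.

Classify positions by backward induction: terminal positions (no move available) are L. From any other position, the mover wins iff some move reaches an L.
n=0: no move → L
n=1: →0(L), so W
n=2: →0(L), so W
n=3: →0(L), so W
From 3, the L positions reachable in one move are: 0.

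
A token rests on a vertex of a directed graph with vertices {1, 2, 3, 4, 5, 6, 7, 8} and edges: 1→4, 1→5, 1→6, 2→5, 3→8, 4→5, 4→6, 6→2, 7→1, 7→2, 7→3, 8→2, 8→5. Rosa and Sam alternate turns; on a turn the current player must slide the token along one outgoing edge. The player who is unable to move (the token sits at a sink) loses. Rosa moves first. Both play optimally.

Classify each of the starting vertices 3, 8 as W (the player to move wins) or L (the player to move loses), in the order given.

3: L, 8: W

Use the standard recursion: the mover loses at a terminal position; elsewhere, the mover wins exactly when some move hands the opponent an L position.
Every edge goes from a vertex to one that appears earlier in the order 5, 2, 6, 8, 4, 3, 1, 7, so processing vertices in that order labels each vertex after all of its successors.
5: no outgoing edge → L
2: reaches L-position 5 → W
6: only reaches 2(W), which is W → L
8: reaches L-position 5 → W
4: reaches L-position 6 → W
3: only reaches 8(W), which is W → L
1: reaches L-position 6 → W
7: reaches L-position 3 → W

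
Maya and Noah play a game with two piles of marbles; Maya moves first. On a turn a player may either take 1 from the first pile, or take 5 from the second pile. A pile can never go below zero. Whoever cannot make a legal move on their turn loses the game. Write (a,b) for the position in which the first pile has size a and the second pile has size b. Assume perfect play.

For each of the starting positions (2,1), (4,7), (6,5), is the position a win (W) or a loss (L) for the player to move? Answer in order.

Work bottom-up. With no move the player to move loses. Otherwise the position is W if at least one move leads to an L position for the opponent, and L if every move leads to a W.
No move ever increases a pile, so every position that can arise here has a ≤ 6 and b ≤ 7; it is enough to label the cells with 0 ≤ a ≤ 6 and 0 ≤ b ≤ 7.
Every move lowers a or b (never raises either), so fill the grid row by row in increasing a, and left to right within a row: each cell's successors are then already labelled.
      b=0  b=1  b=2  b=3  b=4  b=5  b=6  b=7
a=0:    L    L    L    L    L    W    W    W
a=1:    W    W    W    W    W    L    L    L
a=2:    L    L    L    L    L    W    W    W
a=3:    W    W    W    W    W    L    L    L
a=4:    L    L    L    L    L    W    W    W
a=5:    W    W    W    W    W    L    L    L
a=6:    L    L    L    L    L    W    W    W
Cells with no legal move (terminal, hence L): (0,0), (0,1), (0,2), (0,3), (0,4).
The remaining L cells, each justified by listing all of its moves:
(1,5): moves to (0,5)(W), (1,0)(W); every one is W ⇒ L
(1,6): moves to (0,6)(W), (1,1)(W); every one is W ⇒ L
(1,7): moves to (0,7)(W), (1,2)(W); every one is W ⇒ L
(2,0): the only move is to (1,0)(W), a W ⇒ L
(2,1): the only move is to (1,1)(W), a W ⇒ L
(2,2): the only move is to (1,2)(W), a W ⇒ L
(2,3): the only move is to (1,3)(W), a W ⇒ L
(2,4): the only move is to (1,4)(W), a W ⇒ L
(3,5): moves to (2,5)(W), (3,0)(W); every one is W ⇒ L
(3,6): moves to (2,6)(W), (3,1)(W); every one is W ⇒ L
(3,7): moves to (2,7)(W), (3,2)(W); every one is W ⇒ L
(4,0): the only move is to (3,0)(W), a W ⇒ L
(4,1): the only move is to (3,1)(W), a W ⇒ L
(4,2): the only move is to (3,2)(W), a W ⇒ L
(4,3): the only move is to (3,3)(W), a W ⇒ L
(4,4): the only move is to (3,4)(W), a W ⇒ L
(5,5): moves to (4,5)(W), (5,0)(W); every one is W ⇒ L
(5,6): moves to (4,6)(W), (5,1)(W); every one is W ⇒ L
(5,7): moves to (4,7)(W), (5,2)(W); every one is W ⇒ L
(6,0): the only move is to (5,0)(W), a W ⇒ L
(6,1): the only move is to (5,1)(W), a W ⇒ L
(6,2): the only move is to (5,2)(W), a W ⇒ L
(6,3): the only move is to (5,3)(W), a W ⇒ L
(6,4): the only move is to (5,4)(W), a W ⇒ L
Every other cell has at least one move into one of the L cells above, so it is W.
(2,1): one of the L cells justified above, so L
(4,7): the move to (3,7) reaches an L cell, so W
(6,5): the move to (5,5) reaches an L cell, so W

(2,1): L, (4,7): W, (6,5): W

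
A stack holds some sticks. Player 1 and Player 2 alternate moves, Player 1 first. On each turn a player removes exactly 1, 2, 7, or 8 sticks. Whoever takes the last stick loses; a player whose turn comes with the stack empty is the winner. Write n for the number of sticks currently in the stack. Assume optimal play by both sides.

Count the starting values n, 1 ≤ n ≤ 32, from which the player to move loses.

Label each position W (a win for the player to move) or L (a loss). A position with no legal move is W; any other position is W exactly when some move reaches an L, and L when every move reaches a W.
n=0: no move; the opponent has just taken the last stick and therefore loses → W
n=1: →0(W) only, which is W, so L
n=2: →1(L), so W
n=3: →1(L), so W
n=4: →3(W), 2(W) — all W, so L
n=5: →4(L), so W
n=6: →4(L), so W
n=7: →6(W), 5(W), 0(W) — all W, so L
n=8: →7(L), so W
n=9: →7(L), so W
n=10: →9(W), 8(W), 3(W), 2(W) — all W, so L
n=11: →10(L), so W
n=12: →10(L), so W
n=13: →12(W), 11(W), 6(W), 5(W) — all W, so L
n=14: →13(L), so W
n=15: →13(L), so W
n=16: →15(W), 14(W), 9(W), 8(W) — all W, so L
n=17: →16(L), so W
n=18: →16(L), so W
n=19: →18(W), 17(W), 12(W), 11(W) — all W, so L
n=20: →19(L), so W
n=21: →19(L), so W
n=22: →21(W), 20(W), 15(W), 14(W) — all W, so L
n=23: →22(L), so W
n=24: →22(L), so W
n=25: →24(W), 23(W), 18(W), 17(W) — all W, so L
n=26: →25(L), so W
n=27: →25(L), so W
n=28: →27(W), 26(W), 21(W), 20(W) — all W, so L
n=29: →28(L), so W
n=30: →28(L), so W
n=31: →30(W), 29(W), 24(W), 23(W) — all W, so L
n=32: →31(L), so W
L entries with 1 ≤ n ≤ 32 (the range starts at n=1): n = 1, 4, 7, 10, 13, 16, 19, 22, 25, 28, 31; that makes 11.

11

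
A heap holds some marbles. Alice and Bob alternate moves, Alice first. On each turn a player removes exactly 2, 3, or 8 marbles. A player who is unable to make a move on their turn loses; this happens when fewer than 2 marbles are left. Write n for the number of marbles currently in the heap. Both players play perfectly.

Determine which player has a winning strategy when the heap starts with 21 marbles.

Bob wins.

Positions with no move are L. A position that does have a move is losing for the player to move precisely when every available move leads to a winning position for the opponent. Fill in the labels:
n=0: no move → L
n=1: no move → L
n=2: reaches L-position 0 → W
n=3: reaches L-position 1 → W
n=4: reaches L-position 1 → W
n=5: only reaches 3(W), 2(W), all W → L
n=6: only reaches 4(W), 3(W), all W → L
n=7: reaches L-position 5 → W
n=8: reaches L-position 6 → W
n=9: reaches L-position 6 → W
n=10: only reaches 8(W), 7(W), 2(W), all W → L
n=11: only reaches 9(W), 8(W), 3(W), all W → L
n=12: reaches L-position 10 → W
n=13: reaches L-position 11 → W
n=14: reaches L-position 11 → W
n=15: only reaches 13(W), 12(W), 7(W), all W → L
n=16: only reaches 14(W), 13(W), 8(W), all W → L
n=17: reaches L-position 15 → W
n=18: reaches L-position 16 → W
n=19: reaches L-position 16 → W
n=20: only reaches 18(W), 17(W), 12(W), all W → L
n=21: only reaches 19(W), 18(W), 13(W), all W → L
Every move from 21 reaches a W position, so the mover loses.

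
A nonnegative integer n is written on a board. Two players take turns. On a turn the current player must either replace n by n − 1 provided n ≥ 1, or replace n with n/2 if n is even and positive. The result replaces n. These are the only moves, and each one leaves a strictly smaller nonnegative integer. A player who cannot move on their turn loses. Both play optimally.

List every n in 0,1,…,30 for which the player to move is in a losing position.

0, 2, 5, 7, 9, 11, 13, 15, 17, 19, 21, 23, 25, 27, 29

Classify positions by backward induction: terminal positions (no move available) are L. From any other position, the mover wins iff some move reaches an L.
n=0: no move → L
n=1: reaches L-position 0 → W
n=2: only reaches 1(W), which is W → L
n=3: reaches L-position 2 → W
n=4: reaches L-position 2 → W
n=5: only reaches 4(W), which is W → L
n=6: reaches L-position 5 → W
n=7: only reaches 6(W), which is W → L
n=8: reaches L-position 7 → W
n=9: only reaches 8(W), which is W → L
n=10: reaches L-position 5 → W
n=11: only reaches 10(W), which is W → L
n=12: reaches L-position 11 → W
n=13: only reaches 12(W), which is W → L
n=14: reaches L-position 7 → W
n=15: only reaches 14(W), which is W → L
n=16: reaches L-position 15 → W
n=17: only reaches 16(W), which is W → L
n=18: reaches L-position 9 → W
n=19: only reaches 18(W), which is W → L
n=20: reaches L-position 19 → W
n=21: only reaches 20(W), which is W → L
n=22: reaches L-position 11 → W
n=23: only reaches 22(W), which is W → L
n=24: reaches L-position 23 → W
n=25: only reaches 24(W), which is W → L
n=26: reaches L-position 13 → W
n=27: only reaches 26(W), which is W → L
n=28: reaches L-position 27 → W
n=29: only reaches 28(W), which is W → L
n=30: reaches L-position 15 → W
The losing starting values of n are exactly the entries labelled L in this table (15 of them).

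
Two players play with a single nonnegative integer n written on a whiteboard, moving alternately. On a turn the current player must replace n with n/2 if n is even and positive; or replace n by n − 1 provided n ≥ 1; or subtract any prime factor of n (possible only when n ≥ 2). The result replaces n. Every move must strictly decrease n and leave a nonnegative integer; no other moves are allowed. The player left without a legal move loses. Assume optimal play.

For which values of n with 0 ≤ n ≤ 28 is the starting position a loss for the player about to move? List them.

Compute win/loss labels from the base case upward. A position with no move is L. Any other position is W if it can reach an L in one move, else L.
n=0: no move → L
n=1: can move to 0, which is L ⇒ W
n=2: can move to 0, which is L ⇒ W
n=3: can move to 0, which is L ⇒ W
n=4: moves to 2(W), 3(W); every one is W ⇒ L
n=5: can move to 0, which is L ⇒ W
n=6: can move to 4, which is L ⇒ W
n=7: can move to 0, which is L ⇒ W
n=8: can move to 4, which is L ⇒ W
n=9: moves to 6(W), 8(W); every one is W ⇒ L
n=10: can move to 9, which is L ⇒ W
n=11: can move to 0, which is L ⇒ W
n=12: can move to 9, which is L ⇒ W
n=13: can move to 0, which is L ⇒ W
n=14: moves to 7(W), 12(W), 13(W); every one is W ⇒ L
n=15: can move to 14, which is L ⇒ W
n=16: can move to 14, which is L ⇒ W
n=17: can move to 0, which is L ⇒ W
n=18: can move to 9, which is L ⇒ W
n=19: can move to 0, which is L ⇒ W
n=20: moves to 10(W), 15(W), 18(W), 19(W); every one is W ⇒ L
n=21: can move to 14, which is L ⇒ W
n=22: can move to 20, which is L ⇒ W
n=23: can move to 0, which is L ⇒ W
n=24: moves to 12(W), 21(W), 22(W), 23(W); every one is W ⇒ L
n=25: can move to 20, which is L ⇒ W
n=26: can move to 24, which is L ⇒ W
n=27: can move to 24, which is L ⇒ W
n=28: can move to 14, which is L ⇒ W
Reading off the rows marked L gives the requested list; there are 6 such values of n.

0, 4, 9, 14, 20, 24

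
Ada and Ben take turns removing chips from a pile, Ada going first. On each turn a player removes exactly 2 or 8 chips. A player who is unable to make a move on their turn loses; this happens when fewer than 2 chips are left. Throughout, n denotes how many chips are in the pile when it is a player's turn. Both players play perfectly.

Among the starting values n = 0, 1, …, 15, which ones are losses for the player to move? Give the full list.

Use the standard recursion: the mover loses at a terminal position; elsewhere, the mover wins exactly when some move hands the opponent an L position.
n=0: no move → L
n=1: no move → L
n=2: W (go to 0, an L position)
n=3: W (go to 1, an L position)
n=4: L (sole option 2(W) is W)
n=5: L (sole option 3(W) is W)
n=6: W (go to 4, an L position)
n=7: W (go to 5, an L position)
n=8: W (go to 0, an L position)
n=9: W (go to 1, an L position)
n=10: L (options 8(W), 2(W) are all W)
n=11: L (options 9(W), 3(W) are all W)
n=12: W (go to 10, an L position)
n=13: W (go to 11, an L position)
n=14: L (options 12(W), 6(W) are all W)
n=15: L (options 13(W), 7(W) are all W)
Reading off the rows marked L gives the requested list; there are 8 such values of n.

0, 1, 4, 5, 10, 11, 14, 15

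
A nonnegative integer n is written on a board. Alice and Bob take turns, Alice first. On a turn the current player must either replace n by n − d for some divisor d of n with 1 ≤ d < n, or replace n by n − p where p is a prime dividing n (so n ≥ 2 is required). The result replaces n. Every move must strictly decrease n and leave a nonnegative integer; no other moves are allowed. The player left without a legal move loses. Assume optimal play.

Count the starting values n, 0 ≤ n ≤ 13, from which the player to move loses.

Use the standard recursion: the mover loses at a terminal position; elsewhere, the mover wins exactly when some move hands the opponent an L position.
n=0: no move → L
n=1: no move → L
n=2: W (go to 0, an L position)
n=3: W (go to 0, an L position)
n=4: L (options 2(W), 3(W) are all W)
n=5: W (go to 0, an L position)
n=6: W (go to 4, an L position)
n=7: W (go to 0, an L position)
n=8: W (go to 4, an L position)
n=9: L (options 6(W), 8(W) are all W)
n=10: W (go to 9, an L position)
n=11: W (go to 0, an L position)
n=12: W (go to 9, an L position)
n=13: W (go to 0, an L position)
L entries with 0 ≤ n ≤ 13: n = 0, 1, 4, 9; that makes 4.

4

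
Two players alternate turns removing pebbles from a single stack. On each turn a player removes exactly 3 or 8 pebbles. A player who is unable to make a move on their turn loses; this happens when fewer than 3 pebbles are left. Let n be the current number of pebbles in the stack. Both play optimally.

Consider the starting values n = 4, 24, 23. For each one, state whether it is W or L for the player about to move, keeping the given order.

4: W, 24: L, 23: L

Classify positions by backward induction: terminal positions (no move available) are L. From any other position, the mover wins iff some move reaches an L.
n=0: no move → L
n=1: no move → L
n=2: no move → L
n=3: can move to 0, which is L ⇒ W
n=4: can move to 1, which is L ⇒ W
n=5: can move to 2, which is L ⇒ W
n=6: the only move is to 3(W), a W ⇒ L
n=7: the only move is to 4(W), a W ⇒ L
n=8: can move to 0, which is L ⇒ W
n=9: can move to 6, which is L ⇒ W
n=10: can move to 7, which is L ⇒ W
n=11: moves to 8(W), 3(W); every one is W ⇒ L
n=12: moves to 9(W), 4(W); every one is W ⇒ L
n=13: moves to 10(W), 5(W); every one is W ⇒ L
n=14: can move to 11, which is L ⇒ W
n=15: can move to 12, which is L ⇒ W
n=16: can move to 13, which is L ⇒ W
n=17: moves to 14(W), 9(W); every one is W ⇒ L
n=18: moves to 15(W), 10(W); every one is W ⇒ L
n=19: can move to 11, which is L ⇒ W
n=20: can move to 17, which is L ⇒ W
n=21: can move to 18, which is L ⇒ W
n=22: moves to 19(W), 14(W); every one is W ⇒ L
n=23: moves to 20(W), 15(W); every one is W ⇒ L
n=24: moves to 21(W), 16(W); every one is W ⇒ L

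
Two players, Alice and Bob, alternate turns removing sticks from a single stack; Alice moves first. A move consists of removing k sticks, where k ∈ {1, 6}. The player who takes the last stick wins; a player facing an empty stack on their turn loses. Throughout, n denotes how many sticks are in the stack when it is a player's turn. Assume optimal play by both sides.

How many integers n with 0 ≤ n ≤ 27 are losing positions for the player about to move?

12

Classify positions by backward induction: terminal positions (no move available) are L. From any other position, the mover wins iff some move reaches an L.
n=0: no move → L
n=1: can move to 0, which is L ⇒ W
n=2: the only move is to 1(W), a W ⇒ L
n=3: can move to 2, which is L ⇒ W
n=4: the only move is to 3(W), a W ⇒ L
n=5: can move to 4, which is L ⇒ W
n=6: can move to 0, which is L ⇒ W
n=7: moves to 6(W), 1(W); every one is W ⇒ L
n=8: can move to 7, which is L ⇒ W
n=9: moves to 8(W), 3(W); every one is W ⇒ L
n=10: can move to 9, which is L ⇒ W
n=11: moves to 10(W), 5(W); every one is W ⇒ L
n=12: can move to 11, which is L ⇒ W
n=13: can move to 7, which is L ⇒ W
n=14: moves to 13(W), 8(W); every one is W ⇒ L
n=15: can move to 14, which is L ⇒ W
n=16: moves to 15(W), 10(W); every one is W ⇒ L
n=17: can move to 16, which is L ⇒ W
n=18: moves to 17(W), 12(W); every one is W ⇒ L
n=19: can move to 18, which is L ⇒ W
n=20: can move to 14, which is L ⇒ W
n=21: moves to 20(W), 15(W); every one is W ⇒ L
n=22: can move to 21, which is L ⇒ W
n=23: moves to 22(W), 17(W); every one is W ⇒ L
n=24: can move to 23, which is L ⇒ W
n=25: moves to 24(W), 19(W); every one is W ⇒ L
n=26: can move to 25, which is L ⇒ W
n=27: can move to 21, which is L ⇒ W
L entries with 0 ≤ n ≤ 27: n = 0, 2, 4, 7, 9, 11, 14, 16, 18, 21, 23, 25; that makes 12.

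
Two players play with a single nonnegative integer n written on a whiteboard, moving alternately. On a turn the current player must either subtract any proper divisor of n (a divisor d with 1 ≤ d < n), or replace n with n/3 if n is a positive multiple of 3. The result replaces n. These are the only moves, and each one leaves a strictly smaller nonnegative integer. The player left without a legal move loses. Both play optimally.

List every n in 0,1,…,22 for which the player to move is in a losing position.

Work bottom-up. With no move the player to move loses. Otherwise the position is W if at least one move leads to an L position for the opponent, and L if every move leads to a W.
n=0: no move → L
n=1: no move → L
n=2: reaches L-position 1 → W
n=3: reaches L-position 1 → W
n=4: only reaches 2(W), 3(W), all W → L
n=5: reaches L-position 4 → W
n=6: reaches L-position 4 → W
n=7: only reaches 6(W), which is W → L
n=8: reaches L-position 4 → W
n=9: only reaches 3(W), 6(W), 8(W), all W → L
n=10: reaches L-position 9 → W
n=11: only reaches 10(W), which is W → L
n=12: reaches L-position 4 → W
n=13: only reaches 12(W), which is W → L
n=14: reaches L-position 7 → W
n=15: only reaches 5(W), 10(W), 12(W), 14(W), all W → L
n=16: reaches L-position 15 → W
n=17: only reaches 16(W), which is W → L
n=18: reaches L-position 9 → W
n=19: only reaches 18(W), which is W → L
n=20: reaches L-position 15 → W
n=21: reaches L-position 7 → W
n=22: reaches L-position 11 → W
The losing starting values of n are exactly the entries labelled L in this table (10 of them).

0, 1, 4, 7, 9, 11, 13, 15, 17, 19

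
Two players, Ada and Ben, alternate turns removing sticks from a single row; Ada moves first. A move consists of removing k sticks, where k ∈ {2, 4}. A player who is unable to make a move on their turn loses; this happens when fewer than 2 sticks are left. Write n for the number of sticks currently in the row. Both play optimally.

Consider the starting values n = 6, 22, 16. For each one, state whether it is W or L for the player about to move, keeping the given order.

6: L, 22: W, 16: W

Label each position W (a win for the player to move) or L (a loss). A position with no legal move is L; any other position is W exactly when some move reaches an L, and L when every move reaches a W.
n=0: no move → L
n=1: no move → L
n=2: can move to 0, which is L ⇒ W
n=3: can move to 1, which is L ⇒ W
n=4: can move to 0, which is L ⇒ W
n=5: can move to 1, which is L ⇒ W
n=6: moves to 4(W), 2(W); every one is W ⇒ L
n=7: moves to 5(W), 3(W); every one is W ⇒ L
n=8: can move to 6, which is L ⇒ W
n=9: can move to 7, which is L ⇒ W
n=10: can move to 6, which is L ⇒ W
n=11: can move to 7, which is L ⇒ W
n=12: moves to 10(W), 8(W); every one is W ⇒ L
n=13: moves to 11(W), 9(W); every one is W ⇒ L
n=14: can move to 12, which is L ⇒ W
n=15: can move to 13, which is L ⇒ W
n=16: can move to 12, which is L ⇒ W
n=17: can move to 13, which is L ⇒ W
n=18: moves to 16(W), 14(W); every one is W ⇒ L
n=19: moves to 17(W), 15(W); every one is W ⇒ L
n=20: can move to 18, which is L ⇒ W
n=21: can move to 19, which is L ⇒ W
n=22: can move to 18, which is L ⇒ W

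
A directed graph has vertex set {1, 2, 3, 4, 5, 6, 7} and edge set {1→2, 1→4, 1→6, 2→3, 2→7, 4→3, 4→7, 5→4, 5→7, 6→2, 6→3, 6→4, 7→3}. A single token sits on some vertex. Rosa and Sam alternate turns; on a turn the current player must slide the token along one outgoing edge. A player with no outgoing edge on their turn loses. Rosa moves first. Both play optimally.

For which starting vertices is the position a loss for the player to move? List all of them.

Classify positions by backward induction: terminal positions (no move available) are L. From any other position, the mover wins iff some move reaches an L.
Every edge goes from a vertex to one that appears earlier in the order 3, 7, 4, 2, 6, 5, 1, so processing vertices in that order labels each vertex after all of its successors.
3: no outgoing edge → L
7: →3(L), so W
4: →3(L), so W
2: →3(L), so W
6: →3(L), so W
5: →4(W), 7(W) — all W, so L
1: →6(W), 2(W), 4(W) — all W, so L
The losing starting vertices are exactly the entries labelled L in this table (3 of them).

1, 3, 5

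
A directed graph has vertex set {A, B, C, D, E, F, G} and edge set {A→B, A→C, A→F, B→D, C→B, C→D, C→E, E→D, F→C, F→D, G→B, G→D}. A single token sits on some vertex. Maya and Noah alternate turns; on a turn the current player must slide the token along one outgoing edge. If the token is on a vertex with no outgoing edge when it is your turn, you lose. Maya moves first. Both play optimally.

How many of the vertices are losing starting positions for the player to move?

Label each position W (a win for the player to move) or L (a loss). A position with no legal move is L; any other position is W exactly when some move reaches an L, and L when every move reaches a W.
Every edge goes from a vertex to one that appears earlier in the order D, B, E, C, G, F, A, so processing vertices in that order labels each vertex after all of its successors.
D: no outgoing edge → L
B: W (go to D, an L position)
E: W (go to D, an L position)
C: W (go to D, an L position)
G: W (go to D, an L position)
F: W (go to D, an L position)
A: L (options F(W), C(W), B(W) are all W)
The L vertices are A, D; that is 2 in all.

2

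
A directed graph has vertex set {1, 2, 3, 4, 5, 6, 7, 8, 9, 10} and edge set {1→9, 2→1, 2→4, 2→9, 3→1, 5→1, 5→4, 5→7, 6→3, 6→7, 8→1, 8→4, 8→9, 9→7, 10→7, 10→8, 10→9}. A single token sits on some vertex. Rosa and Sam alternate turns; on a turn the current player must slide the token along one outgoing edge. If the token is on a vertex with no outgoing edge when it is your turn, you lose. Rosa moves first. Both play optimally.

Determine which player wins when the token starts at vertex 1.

Sam wins.

Classify positions by backward induction: terminal positions (no move available) are L. From any other position, the mover wins iff some move reaches an L.
Every edge goes from a vertex to one that appears earlier in the order 7, 4, 9, 1, 2, 5, 8, 3, 10, 6, so processing vertices in that order labels each vertex after all of its successors.
7: no outgoing edge → L
4: no outgoing edge → L
9: →7(L), so W
1: →9(W) only, which is W, so L
2: →1(L), so W
5: →1(L), so W
8: →1(L), so W
3: →1(L), so W
10: →7(L), so W
6: →7(L), so W
The starting position 1 is L: whatever Rosa does, the opponent receives a W position.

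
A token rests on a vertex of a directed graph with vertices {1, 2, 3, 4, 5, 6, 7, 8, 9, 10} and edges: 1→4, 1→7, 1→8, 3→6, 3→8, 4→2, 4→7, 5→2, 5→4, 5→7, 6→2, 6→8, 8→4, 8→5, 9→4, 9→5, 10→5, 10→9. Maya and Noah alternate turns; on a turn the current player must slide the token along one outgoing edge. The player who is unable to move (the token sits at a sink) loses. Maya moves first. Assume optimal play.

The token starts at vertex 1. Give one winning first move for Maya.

Move to 8.

Positions with no move are L. A position that does have a move is losing for the player to move precisely when every available move leads to a winning position for the opponent. Fill in the labels:
Every edge goes from a vertex to one that appears earlier in the order 2, 7, 4, 5, 8, 6, 3, 9, 1, 10, so processing vertices in that order labels each vertex after all of its successors.
2: no outgoing edge → L
7: no outgoing edge → L
4: W (go to 7, an L position)
5: W (go to 7, an L position)
8: L (options 5(W), 4(W) are all W)
6: W (go to 8, an L position)
3: W (go to 8, an L position)
9: L (options 5(W), 4(W) are all W)
1: W (go to 8, an L position)
10: W (go to 9, an L position)
From 1, the L positions reachable in one move are: 8, 7. Any move reaching one of these is winning.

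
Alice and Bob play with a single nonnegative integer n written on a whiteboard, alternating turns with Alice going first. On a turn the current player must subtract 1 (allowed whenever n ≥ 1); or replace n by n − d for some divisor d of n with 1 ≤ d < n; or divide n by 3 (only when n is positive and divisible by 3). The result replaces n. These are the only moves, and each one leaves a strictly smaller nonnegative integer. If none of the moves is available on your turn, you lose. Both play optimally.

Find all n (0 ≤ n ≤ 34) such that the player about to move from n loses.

Classify positions by backward induction: terminal positions (no move available) are L. From any other position, the mover wins iff some move reaches an L.
n=0: no move → L
n=1: W (go to 0, an L position)
n=2: L (sole option 1(W) is W)
n=3: W (go to 2, an L position)
n=4: W (go to 2, an L position)
n=5: L (sole option 4(W) is W)
n=6: W (go to 2, an L position)
n=7: L (sole option 6(W) is W)
n=8: W (go to 7, an L position)
n=9: L (options 3(W), 6(W), 8(W) are all W)
n=10: W (go to 5, an L position)
n=11: L (sole option 10(W) is W)
n=12: W (go to 9, an L position)
n=13: L (sole option 12(W) is W)
n=14: W (go to 7, an L position)
n=15: W (go to 5, an L position)
n=16: L (options 8(W), 12(W), 14(W), 15(W) are all W)
n=17: W (go to 16, an L position)
n=18: W (go to 9, an L position)
n=19: L (sole option 18(W) is W)
n=20: W (go to 16, an L position)
n=21: W (go to 7, an L position)
n=22: W (go to 11, an L position)
n=23: L (sole option 22(W) is W)
n=24: W (go to 16, an L position)
n=25: L (options 20(W), 24(W) are all W)
n=26: W (go to 13, an L position)
n=27: W (go to 9, an L position)
n=28: L (options 14(W), 21(W), 24(W), 26(W), 27(W) are all W)
n=29: W (go to 28, an L position)
n=30: W (go to 25, an L position)
n=31: L (sole option 30(W) is W)
n=32: W (go to 16, an L position)
n=33: W (go to 11, an L position)
n=34: L (options 17(W), 32(W), 33(W) are all W)
Reading off the rows marked L gives the requested list; there are 14 such values of n.

0, 2, 5, 7, 9, 11, 13, 16, 19, 23, 25, 28, 31, 34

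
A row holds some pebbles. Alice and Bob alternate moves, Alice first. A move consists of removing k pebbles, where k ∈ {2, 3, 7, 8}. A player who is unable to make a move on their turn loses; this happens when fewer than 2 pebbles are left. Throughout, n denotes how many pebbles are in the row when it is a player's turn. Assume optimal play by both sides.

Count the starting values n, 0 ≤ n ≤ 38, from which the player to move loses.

16

Label each position W (a win for the player to move) or L (a loss). A position with no legal move is L; any other position is W exactly when some move reaches an L, and L when every move reaches a W.
n=0: no move → L
n=1: no move → L
n=2: reaches L-position 0 → W
n=3: reaches L-position 1 → W
n=4: reaches L-position 1 → W
n=5: only reaches 3(W), 2(W), all W → L
n=6: only reaches 4(W), 3(W), all W → L
n=7: reaches L-position 5 → W
n=8: reaches L-position 6 → W
n=9: reaches L-position 6 → W
n=10: only reaches 8(W), 7(W), 3(W), 2(W), all W → L
n=11: only reaches 9(W), 8(W), 4(W), 3(W), all W → L
n=12: reaches L-position 10 → W
n=13: reaches L-position 11 → W
n=14: reaches L-position 11 → W
n=15: only reaches 13(W), 12(W), 8(W), 7(W), all W → L
n=16: only reaches 14(W), 13(W), 9(W), 8(W), all W → L
n=17: reaches L-position 15 → W
n=18: reaches L-position 16 → W
n=19: reaches L-position 16 → W
n=20: only reaches 18(W), 17(W), 13(W), 12(W), all W → L
n=21: only reaches 19(W), 18(W), 14(W), 13(W), all W → L
n=22: reaches L-position 20 → W
n=23: reaches L-position 21 → W
n=24: reaches L-position 21 → W
n=25: only reaches 23(W), 22(W), 18(W), 17(W), all W → L
n=26: only reaches 24(W), 23(W), 19(W), 18(W), all W → L
n=27: reaches L-position 25 → W
n=28: reaches L-position 26 → W
n=29: reaches L-position 26 → W
n=30: only reaches 28(W), 27(W), 23(W), 22(W), all W → L
n=31: only reaches 29(W), 28(W), 24(W), 23(W), all W → L
n=32: reaches L-position 30 → W
n=33: reaches L-position 31 → W
n=34: reaches L-position 31 → W
n=35: only reaches 33(W), 32(W), 28(W), 27(W), all W → L
n=36: only reaches 34(W), 33(W), 29(W), 28(W), all W → L
n=37: reaches L-position 35 → W
n=38: reaches L-position 36 → W
L entries with 0 ≤ n ≤ 38: n = 0, 1, 5, 6, 10, 11, 15, 16, 20, 21, 25, 26, 30, 31, 35, 36; that makes 16.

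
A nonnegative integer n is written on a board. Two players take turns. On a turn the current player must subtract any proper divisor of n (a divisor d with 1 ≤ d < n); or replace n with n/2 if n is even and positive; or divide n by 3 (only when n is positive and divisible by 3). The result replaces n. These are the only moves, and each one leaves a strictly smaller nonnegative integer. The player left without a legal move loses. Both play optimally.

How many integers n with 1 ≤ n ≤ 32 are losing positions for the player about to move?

Positions with no move are L. A position that does have a move is losing for the player to move precisely when every available move leads to a winning position for the opponent. Fill in the labels:
n=0: no move → L
n=1: no move → L
n=2: reaches L-position 1 → W
n=3: reaches L-position 1 → W
n=4: only reaches 2(W), 3(W), all W → L
n=5: reaches L-position 4 → W
n=6: reaches L-position 4 → W
n=7: only reaches 6(W), which is W → L
n=8: reaches L-position 4 → W
n=9: only reaches 3(W), 6(W), 8(W), all W → L
n=10: reaches L-position 9 → W
n=11: only reaches 10(W), which is W → L
n=12: reaches L-position 4 → W
n=13: only reaches 12(W), which is W → L
n=14: reaches L-position 7 → W
n=15: only reaches 5(W), 10(W), 12(W), 14(W), all W → L
n=16: reaches L-position 15 → W
n=17: only reaches 16(W), which is W → L
n=18: reaches L-position 9 → W
n=19: only reaches 18(W), which is W → L
n=20: reaches L-position 15 → W
n=21: reaches L-position 7 → W
n=22: reaches L-position 11 → W
n=23: only reaches 22(W), which is W → L
n=24: reaches L-position 23 → W
n=25: only reaches 20(W), 24(W), all W → L
n=26: reaches L-position 13 → W
n=27: reaches L-position 9 → W
n=28: only reaches 14(W), 21(W), 24(W), 26(W), 27(W), all W → L
n=29: reaches L-position 28 → W
n=30: reaches L-position 15 → W
n=31: only reaches 30(W), which is W → L
n=32: reaches L-position 28 → W
L entries with 1 ≤ n ≤ 32 (n=0 is outside the asked range and is not counted): n = 1, 4, 7, 9, 11, 13, 15, 17, 19, 23, 25, 28, 31; that makes 13.

13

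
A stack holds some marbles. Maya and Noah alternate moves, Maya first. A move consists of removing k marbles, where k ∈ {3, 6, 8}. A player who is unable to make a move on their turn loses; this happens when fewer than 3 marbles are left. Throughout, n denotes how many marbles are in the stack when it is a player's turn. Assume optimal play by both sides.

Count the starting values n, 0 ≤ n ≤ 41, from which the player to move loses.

Compute win/loss labels from the base case upward. A position with no move is L. Any other position is W if it can reach an L in one move, else L.
n=0: no move → L
n=1: no move → L
n=2: no move → L
n=3: reaches L-position 0 → W
n=4: reaches L-position 1 → W
n=5: reaches L-position 2 → W
n=6: reaches L-position 0 → W
n=7: reaches L-position 1 → W
n=8: reaches L-position 2 → W
n=9: reaches L-position 1 → W
n=10: reaches L-position 2 → W
n=11: only reaches 8(W), 5(W), 3(W), all W → L
n=12: only reaches 9(W), 6(W), 4(W), all W → L
n=13: only reaches 10(W), 7(W), 5(W), all W → L
n=14: reaches L-position 11 → W
n=15: reaches L-position 12 → W
n=16: reaches L-position 13 → W
n=17: reaches L-position 11 → W
n=18: reaches L-position 12 → W
n=19: reaches L-position 13 → W
n=20: reaches L-position 12 → W
n=21: reaches L-position 13 → W
n=22: only reaches 19(W), 16(W), 14(W), all W → L
n=23: only reaches 20(W), 17(W), 15(W), all W → L
n=24: only reaches 21(W), 18(W), 16(W), all W → L
n=25: reaches L-position 22 → W
n=26: reaches L-position 23 → W
n=27: reaches L-position 24 → W
n=28: reaches L-position 22 → W
n=29: reaches L-position 23 → W
n=30: reaches L-position 24 → W
n=31: reaches L-position 23 → W
n=32: reaches L-position 24 → W
n=33: only reaches 30(W), 27(W), 25(W), all W → L
n=34: only reaches 31(W), 28(W), 26(W), all W → L
n=35: only reaches 32(W), 29(W), 27(W), all W → L
n=36: reaches L-position 33 → W
n=37: reaches L-position 34 → W
n=38: reaches L-position 35 → W
n=39: reaches L-position 33 → W
n=40: reaches L-position 34 → W
n=41: reaches L-position 35 → W
L entries with 0 ≤ n ≤ 41: n = 0, 1, 2, 11, 12, 13, 22, 23, 24, 33, 34, 35; that makes 12.

12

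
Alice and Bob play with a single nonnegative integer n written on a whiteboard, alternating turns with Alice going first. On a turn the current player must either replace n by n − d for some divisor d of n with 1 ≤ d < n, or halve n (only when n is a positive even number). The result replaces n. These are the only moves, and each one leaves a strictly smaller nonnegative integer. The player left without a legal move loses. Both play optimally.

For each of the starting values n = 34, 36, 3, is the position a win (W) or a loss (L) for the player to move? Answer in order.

34: W, 36: W, 3: L

Classify positions by backward induction: terminal positions (no move available) are L. From any other position, the mover wins iff some move reaches an L.
n=0: no move → L
n=1: no move → L
n=2: reaches L-position 1 → W
n=3: only reaches 2(W), which is W → L
n=4: reaches L-position 3 → W
n=5: only reaches 4(W), which is W → L
n=6: reaches L-position 3 → W
n=7: only reaches 6(W), which is W → L
n=8: reaches L-position 7 → W
n=9: only reaches 6(W), 8(W), all W → L
n=10: reaches L-position 5 → W
n=11: only reaches 10(W), which is W → L
n=12: reaches L-position 9 → W
n=13: only reaches 12(W), which is W → L
n=14: reaches L-position 7 → W
n=15: only reaches 10(W), 12(W), 14(W), all W → L
n=16: reaches L-position 15 → W
n=17: only reaches 16(W), which is W → L
n=18: reaches L-position 9 → W
n=19: only reaches 18(W), which is W → L
n=20: reaches L-position 15 → W
n=21: only reaches 14(W), 18(W), 20(W), all W → L
n=22: reaches L-position 11 → W
n=23: only reaches 22(W), which is W → L
n=24: reaches L-position 21 → W
n=25: only reaches 20(W), 24(W), all W → L
n=26: reaches L-position 13 → W
n=27: only reaches 18(W), 24(W), 26(W), all W → L
n=28: reaches L-position 21 → W
n=29: only reaches 28(W), which is W → L
n=30: reaches L-position 15 → W
n=31: only reaches 30(W), which is W → L
n=32: reaches L-position 31 → W
n=33: only reaches 22(W), 30(W), 32(W), all W → L
n=34: reaches L-position 17 → W
n=35: only reaches 28(W), 30(W), 34(W), all W → L
n=36: reaches L-position 27 → W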